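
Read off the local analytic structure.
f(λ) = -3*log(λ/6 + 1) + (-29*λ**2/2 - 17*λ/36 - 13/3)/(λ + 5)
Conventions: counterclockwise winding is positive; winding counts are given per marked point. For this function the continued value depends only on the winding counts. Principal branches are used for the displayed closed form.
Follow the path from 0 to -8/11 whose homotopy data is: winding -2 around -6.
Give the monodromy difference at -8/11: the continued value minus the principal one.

The rational part is single-valued and drops out of the difference; each branch term changes only by its own monodromy.
(-3)*log(1 - λ/(-6)): each positive loop around -6 adds 2*pi*i to the log, so winding -2 contributes (-3)*(-2)*2*pi*i = (12)*pi*i.
Summing the contributions at λ = -8/11 gives (12)*pi*i.

Continued minus principal equals (12)*pi*i.


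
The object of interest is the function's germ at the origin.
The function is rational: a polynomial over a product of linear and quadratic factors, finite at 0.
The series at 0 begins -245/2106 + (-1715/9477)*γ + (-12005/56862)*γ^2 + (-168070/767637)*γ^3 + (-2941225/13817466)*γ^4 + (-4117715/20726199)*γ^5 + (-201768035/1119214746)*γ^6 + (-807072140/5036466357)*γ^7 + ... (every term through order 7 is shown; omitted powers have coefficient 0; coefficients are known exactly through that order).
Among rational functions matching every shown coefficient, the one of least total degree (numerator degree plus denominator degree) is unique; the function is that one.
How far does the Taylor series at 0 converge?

No rational of total degree below 2 reproduces all 8 coefficients; solving the [0/2] Pade equations on them gives f(γ) = -5/(26*(γ - 9/7)**2), whose expansion matches every shown term.
Denominator factor (γ - 9/7)^2: pole of order 2 at 9/7, modulus 9/7.
The radius of convergence is the smallest modulus among the singular points: 9/7.

The radius of convergence is 9/7.


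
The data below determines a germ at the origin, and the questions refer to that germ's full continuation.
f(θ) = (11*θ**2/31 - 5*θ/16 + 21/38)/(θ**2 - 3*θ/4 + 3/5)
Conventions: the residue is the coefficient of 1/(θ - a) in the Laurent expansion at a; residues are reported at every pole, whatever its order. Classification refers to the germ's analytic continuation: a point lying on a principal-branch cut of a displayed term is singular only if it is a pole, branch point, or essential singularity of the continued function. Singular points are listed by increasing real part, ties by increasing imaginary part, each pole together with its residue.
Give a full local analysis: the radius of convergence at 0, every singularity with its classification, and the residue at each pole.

Radius of convergence at 0: (1/5)*sqrt(15).
At (3/8) - ((7/40)*sqrt(15))*i: a pole of order 1; residue (-23/992) + ((40503/659680)*sqrt(15))*i.
At (3/8) + ((7/40)*sqrt(15))*i: a pole of order 1; residue (-23/992) - ((40503/659680)*sqrt(15))*i.

Denominator factor (θ**2 - 3*θ/4 + 3/5): discriminant -147/80, complex-conjugate roots (3/8) + ((7/40)*sqrt(15))*i and (3/8) - ((7/40)*sqrt(15))*i; poles of order 1, moduli (1/5)*sqrt(15) and (1/5)*sqrt(15).
The radius of convergence is the smallest modulus among the singular points: (1/5)*sqrt(15).
The factor θ**2 - 3*θ/4 + 3/5 splits as (θ - a)(θ - a') with a = (3/8) - ((7/40)*sqrt(15))*i, a' = (3/8) + ((7/40)*sqrt(15))*i. At the order-1 pole a set g(θ) = (θ - a)*f(θ) = [11*θ**2/31 - 5*θ/16 + 21/38] / (θ - a').
Simple pole: residue = g(a) at a = (3/8) - ((7/40)*sqrt(15))*i, which is (-23/992) + ((40503/659680)*sqrt(15))*i.
The factor θ**2 - 3*θ/4 + 3/5 splits as (θ - a)(θ - a') with a = (3/8) + ((7/40)*sqrt(15))*i, a' = (3/8) - ((7/40)*sqrt(15))*i. At the order-1 pole a set g(θ) = (θ - a)*f(θ) = [11*θ**2/31 - 5*θ/16 + 21/38] / (θ - a').
Simple pole: residue = g(a) at a = (3/8) + ((7/40)*sqrt(15))*i, which is (-23/992) - ((40503/659680)*sqrt(15))*i.
List the singular points by increasing real part (a conjugate pair: the negative imaginary part first).


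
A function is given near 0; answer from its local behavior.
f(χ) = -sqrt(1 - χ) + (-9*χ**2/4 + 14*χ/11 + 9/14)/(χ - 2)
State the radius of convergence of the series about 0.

Denominator factor (χ - 2): pole of order 1 at 2, modulus 2.
Branch term (-1)*sqrt(1 - χ/(1)): its argument vanishes at χ = 1, a square-root branch point, modulus 1.
The radius of convergence is the smallest modulus among the singular points: 1.

The radius of convergence is 1.


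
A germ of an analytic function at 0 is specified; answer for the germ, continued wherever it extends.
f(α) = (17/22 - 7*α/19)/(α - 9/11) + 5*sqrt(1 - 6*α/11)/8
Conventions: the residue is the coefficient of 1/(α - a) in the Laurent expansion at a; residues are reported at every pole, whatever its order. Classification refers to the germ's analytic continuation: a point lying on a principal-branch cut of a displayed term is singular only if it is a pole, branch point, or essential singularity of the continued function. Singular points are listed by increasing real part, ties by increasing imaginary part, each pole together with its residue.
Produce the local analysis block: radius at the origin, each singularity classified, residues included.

Radius of convergence at 0: 9/11.
At 9/11: a pole of order 1; residue 197/418.
At 11/6: an algebraic (square-root) branch point.

Denominator factor (α - 9/11): pole of order 1 at 9/11, modulus 9/11.
Branch term (5/8)*sqrt(1 - α/(11/6)): its argument vanishes at α = 11/6, a square-root branch point, modulus 11/6.
The radius of convergence is the smallest modulus among the singular points: 9/11.
The branch term is analytic at 9/11 and contributes nothing to the residue; only the rational part matters.
At the order-1 pole 9/11 set g(α) = (α - (9/11))*(rational part) = 17/22 - 7*α/19.
Simple pole: residue = g(a) at a = 9/11, which is 197/418.
List the singular points by increasing real part (a conjugate pair: the negative imaginary part first).


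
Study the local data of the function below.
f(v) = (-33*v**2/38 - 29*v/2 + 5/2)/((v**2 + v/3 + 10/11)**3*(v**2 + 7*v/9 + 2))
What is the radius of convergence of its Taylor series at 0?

The radius of convergence is (1/11)*sqrt(110).

Denominator factor (v**2 + v/3 + 10/11)^3: discriminant -349/99, complex-conjugate roots (-1/6) + ((1/66)*sqrt(3839))*i and (-1/6) - ((1/66)*sqrt(3839))*i; poles of order 3, moduli (1/11)*sqrt(110) and (1/11)*sqrt(110).
Denominator factor (v**2 + 7*v/9 + 2): discriminant -599/81, complex-conjugate roots (-7/18) + ((1/18)*sqrt(599))*i and (-7/18) - ((1/18)*sqrt(599))*i; poles of order 1, moduli sqrt(2) and sqrt(2).
The radius of convergence is the smallest modulus among the singular points: (1/11)*sqrt(110).


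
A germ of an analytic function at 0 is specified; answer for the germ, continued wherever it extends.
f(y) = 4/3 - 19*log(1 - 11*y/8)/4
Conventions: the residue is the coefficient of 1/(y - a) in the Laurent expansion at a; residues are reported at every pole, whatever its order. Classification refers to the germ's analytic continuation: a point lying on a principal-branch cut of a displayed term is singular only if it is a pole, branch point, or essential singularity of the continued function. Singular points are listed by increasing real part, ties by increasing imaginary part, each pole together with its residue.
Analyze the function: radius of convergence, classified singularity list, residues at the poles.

Branch term (-19/4)*log(1 - y/(8/11)): its argument vanishes at y = 8/11, a logarithmic branch point, modulus 8/11.
The radius of convergence is the smallest modulus among the singular points: 8/11.

Radius of convergence at 0: 8/11.
At 8/11: a logarithmic branch point.


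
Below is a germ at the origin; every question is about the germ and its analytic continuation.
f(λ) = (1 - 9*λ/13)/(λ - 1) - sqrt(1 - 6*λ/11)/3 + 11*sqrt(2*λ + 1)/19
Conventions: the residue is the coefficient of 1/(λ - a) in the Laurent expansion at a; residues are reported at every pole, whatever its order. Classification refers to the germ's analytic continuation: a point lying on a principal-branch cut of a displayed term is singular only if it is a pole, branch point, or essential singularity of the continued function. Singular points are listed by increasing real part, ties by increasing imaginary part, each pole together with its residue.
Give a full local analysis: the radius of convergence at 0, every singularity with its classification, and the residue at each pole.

Radius of convergence at 0: 1/2.
At -1/2: an algebraic (square-root) branch point.
At 1: a pole of order 1; residue 4/13.
At 11/6: an algebraic (square-root) branch point.

Denominator factor (λ - 1): pole of order 1 at 1, modulus 1.
Branch term (11/19)*sqrt(1 - λ/(-1/2)): its argument vanishes at λ = -1/2, a square-root branch point, modulus 1/2.
Branch term (-1/3)*sqrt(1 - λ/(11/6)): its argument vanishes at λ = 11/6, a square-root branch point, modulus 11/6.
The radius of convergence is the smallest modulus among the singular points: 1/2.
The branch terms are analytic at 1 and contribute nothing to the residue; only the rational part matters.
At the order-1 pole 1 set g(λ) = (λ - (1))*(rational part) = 1 - 9*λ/13.
Simple pole: residue = g(a) at a = 1, which is 4/13.
List the singular points by increasing real part (a conjugate pair: the negative imaginary part first).


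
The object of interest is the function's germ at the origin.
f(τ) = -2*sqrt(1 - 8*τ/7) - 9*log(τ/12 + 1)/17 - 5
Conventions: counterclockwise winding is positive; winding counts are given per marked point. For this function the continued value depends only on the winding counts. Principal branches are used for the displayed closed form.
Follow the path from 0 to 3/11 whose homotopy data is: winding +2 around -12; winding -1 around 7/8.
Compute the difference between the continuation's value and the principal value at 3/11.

Continued minus principal equals ((4/77)*sqrt(4081)) - ((36/17)*pi)*i.

The rational part is single-valued and drops out of the difference; each branch term changes only by its own monodromy.
(-9/17)*log(1 - τ/(-12)): each positive loop around -12 adds 2*pi*i to the log, so winding +2 contributes (-9/17)*(2)*2*pi*i = -(36/17)*pi*i.
(-2)*sqrt(1 - τ/(7/8)): winding -1 is odd, the square root flips sign, contributing -2*(-2)*sqrt(1 - (3/11)/(7/8)) = -2*(-2)*sqrt(53/77) = (4/77)*sqrt(4081).
Summing the contributions at τ = 3/11 gives ((4/77)*sqrt(4081)) - ((36/17)*pi)*i.


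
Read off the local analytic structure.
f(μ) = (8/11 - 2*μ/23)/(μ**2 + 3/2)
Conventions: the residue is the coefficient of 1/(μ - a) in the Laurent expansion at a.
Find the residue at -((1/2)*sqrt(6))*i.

The residue is (-1/23) + ((4/33)*sqrt(6))*i.

The factor μ**2 + 3/2 splits as (μ - a)(μ - a') with a = -((1/2)*sqrt(6))*i, a' = ((1/2)*sqrt(6))*i. At the order-1 pole a set g(μ) = (μ - a)*f(μ) = [8/11 - 2*μ/23] / (μ - a').
Simple pole: residue = g(a) at a = -((1/2)*sqrt(6))*i, which is (-1/23) + ((4/33)*sqrt(6))*i.


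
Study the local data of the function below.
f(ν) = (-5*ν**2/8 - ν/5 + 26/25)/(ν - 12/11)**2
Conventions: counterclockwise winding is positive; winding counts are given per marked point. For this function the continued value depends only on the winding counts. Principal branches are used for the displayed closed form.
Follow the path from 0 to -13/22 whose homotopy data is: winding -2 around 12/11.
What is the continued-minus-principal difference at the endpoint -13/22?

Continued minus principal equals 0.

The function is rational, hence single-valued: continuing it around any pole returns the same value, so the difference is 0.


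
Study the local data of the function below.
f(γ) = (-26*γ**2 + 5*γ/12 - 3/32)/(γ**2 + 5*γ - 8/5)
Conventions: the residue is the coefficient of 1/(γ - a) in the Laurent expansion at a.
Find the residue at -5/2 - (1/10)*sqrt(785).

The residue is 1565/24 + (176513/75360)*sqrt(785).

The factor γ**2 + 5*γ - 8/5 splits as (γ - a)(γ - a') with a = -5/2 - (1/10)*sqrt(785), a' = -5/2 + (1/10)*sqrt(785). At the order-1 pole a set g(γ) = (γ - a)*f(γ) = [-26*γ**2 + 5*γ/12 - 3/32] / (γ - a').
Simple pole: residue = g(a) at a = -5/2 - (1/10)*sqrt(785), which is 1565/24 + (176513/75360)*sqrt(785).


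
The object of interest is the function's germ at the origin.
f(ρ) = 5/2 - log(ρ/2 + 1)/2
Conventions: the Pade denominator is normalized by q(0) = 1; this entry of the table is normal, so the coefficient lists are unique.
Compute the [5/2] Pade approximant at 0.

The Pade approximant has numerator coefficients [5/2, 43/28, 61/336, -1/168, 1/2688, -1/40320]; denominator coefficients [1, 5/7, 5/42].

Taylor coefficients needed (expand at 0): a_0 = 5/2, a_1 = -1/4, a_2 = 1/16, a_3 = -1/48, a_4 = 1/128, a_5 = -1/320, a_6 = 1/768, a_7 = -1/1792.
Write the denominator as Q(ρ) = 1 + q1*ρ + q2*ρ^2. Requiring Q*f - P = O(ρ^8) with deg P <= 5 kills the coefficients of ρ^6..ρ^7 in Q*f:
  ρ^6: a_6 + q1*a_5 + q2*a_4 = 0, i.e. 1/768 + (-1/320)*q1 + (1/128)*q2 = 0.
  ρ^7: a_7 + q1*a_6 + q2*a_5 = 0, i.e. -1/1792 + (1/768)*q1 + (-1/320)*q2 = 0.
Solving this linear system: q1 = 5/7, q2 = 5/42.
The numerator is Q*f truncated at degree 5: P0 = a_0 = 5/2; P1 = a_1 + q1*a_0 = 43/28; P2 = a_2 + q1*a_1 + q2*a_0 = 61/336; P3 = a_3 + q1*a_2 + q2*a_1 = -1/168; P4 = a_4 + q1*a_3 + q2*a_2 = 1/2688; P5 = a_5 + q1*a_4 + q2*a_3 = -1/40320.


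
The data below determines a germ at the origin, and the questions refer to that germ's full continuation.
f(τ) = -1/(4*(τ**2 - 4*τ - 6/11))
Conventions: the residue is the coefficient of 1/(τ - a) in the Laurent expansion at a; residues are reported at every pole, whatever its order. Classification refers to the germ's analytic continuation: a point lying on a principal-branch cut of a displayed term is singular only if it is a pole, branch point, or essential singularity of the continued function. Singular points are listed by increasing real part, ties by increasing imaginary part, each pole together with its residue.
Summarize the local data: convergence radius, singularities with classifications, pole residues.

Denominator factor (τ**2 - 4*τ - 6/11): discriminant 200/11, real irrational roots 2 + (5/11)*sqrt(22) and 2 - (5/11)*sqrt(22); poles of order 1, moduli 2 + (5/11)*sqrt(22) and -2 + (5/11)*sqrt(22).
The radius of convergence is the smallest modulus among the singular points: -2 + (5/11)*sqrt(22).
The factor τ**2 - 4*τ - 6/11 splits as (τ - a)(τ - a') with a = 2 - (5/11)*sqrt(22), a' = 2 + (5/11)*sqrt(22). At the order-1 pole a set g(τ) = (τ - a)*f(τ) = [-1/4] / (τ - a').
Simple pole: residue = g(a) at a = 2 - (5/11)*sqrt(22), which is (1/80)*sqrt(22).
The factor τ**2 - 4*τ - 6/11 splits as (τ - a)(τ - a') with a = 2 + (5/11)*sqrt(22), a' = 2 - (5/11)*sqrt(22). At the order-1 pole a set g(τ) = (τ - a)*f(τ) = [-1/4] / (τ - a').
Simple pole: residue = g(a) at a = 2 + (5/11)*sqrt(22), which is -(1/80)*sqrt(22).
List the singular points by increasing real part (a conjugate pair: the negative imaginary part first).

Radius of convergence at 0: -2 + (5/11)*sqrt(22).
At 2 - (5/11)*sqrt(22): a pole of order 1; residue (1/80)*sqrt(22).
At 2 + (5/11)*sqrt(22): a pole of order 1; residue -(1/80)*sqrt(22).


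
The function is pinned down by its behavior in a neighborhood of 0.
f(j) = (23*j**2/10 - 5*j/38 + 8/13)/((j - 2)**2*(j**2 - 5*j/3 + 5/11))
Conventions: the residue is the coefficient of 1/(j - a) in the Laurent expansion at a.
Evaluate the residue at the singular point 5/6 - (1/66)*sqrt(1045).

The factor j**2 - 5*j/3 + 5/11 splits as (j - a)(j - a') with a = 5/6 - (1/66)*sqrt(1045), a' = 5/6 + (1/66)*sqrt(1045). At the order-1 pole a set g(j) = (j - a)*f(j) = [(23*j**2/10 - 5*j/38 + 8/13)/(j - 2)**2] / (j - a').
Simple pole: residue = g(a) at a = 5/6 - (1/66)*sqrt(1045), which is 6520635/1352572 - (20407263/128494340)*sqrt(1045).

The residue is 6520635/1352572 - (20407263/128494340)*sqrt(1045).


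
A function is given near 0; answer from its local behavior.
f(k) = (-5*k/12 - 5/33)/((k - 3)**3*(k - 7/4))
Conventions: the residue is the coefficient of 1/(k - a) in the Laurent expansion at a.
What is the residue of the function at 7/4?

At the order-1 pole 7/4 set g(k) = (k - (7/4))*f(k) = (-5*k/12 - 5/33)/(k - 3)**3.
Simple pole: residue = g(a) at a = 7/4, which is 124/275.

The residue is 124/275.


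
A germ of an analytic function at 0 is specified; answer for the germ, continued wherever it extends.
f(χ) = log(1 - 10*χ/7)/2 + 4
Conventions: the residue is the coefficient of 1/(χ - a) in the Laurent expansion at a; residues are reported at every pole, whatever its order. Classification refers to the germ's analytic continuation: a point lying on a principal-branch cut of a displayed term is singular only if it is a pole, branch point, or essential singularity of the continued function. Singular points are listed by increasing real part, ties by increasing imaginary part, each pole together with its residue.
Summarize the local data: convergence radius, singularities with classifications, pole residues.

Branch term (1/2)*log(1 - χ/(7/10)): its argument vanishes at χ = 7/10, a logarithmic branch point, modulus 7/10.
The radius of convergence is the smallest modulus among the singular points: 7/10.

Radius of convergence at 0: 7/10.
At 7/10: a logarithmic branch point.


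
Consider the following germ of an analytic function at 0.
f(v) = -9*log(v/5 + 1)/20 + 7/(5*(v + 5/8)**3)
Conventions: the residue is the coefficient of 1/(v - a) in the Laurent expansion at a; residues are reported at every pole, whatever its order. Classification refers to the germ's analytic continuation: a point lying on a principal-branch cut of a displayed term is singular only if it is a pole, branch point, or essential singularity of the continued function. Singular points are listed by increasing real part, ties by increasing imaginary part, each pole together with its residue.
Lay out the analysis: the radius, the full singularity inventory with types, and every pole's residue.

Denominator factor (v + 5/8)^3: pole of order 3 at -5/8, modulus 5/8.
Branch term (-9/20)*log(1 - v/(-5)): its argument vanishes at v = -5, a logarithmic branch point, modulus 5.
The radius of convergence is the smallest modulus among the singular points: 5/8.
The branch term is analytic at -5/8 and contributes nothing to the residue; only the rational part matters.
At the order-3 pole -5/8 set g(v) = (v - (-5/8))^3*(rational part) = 7/5.
Order-3 pole: residue = g''(a)/2; g''(-5/8) = 0, so the residue is 0.
List the singular points by increasing real part (a conjugate pair: the negative imaginary part first).

Radius of convergence at 0: 5/8.
At -5: a logarithmic branch point.
At -5/8: a pole of order 3; residue 0.


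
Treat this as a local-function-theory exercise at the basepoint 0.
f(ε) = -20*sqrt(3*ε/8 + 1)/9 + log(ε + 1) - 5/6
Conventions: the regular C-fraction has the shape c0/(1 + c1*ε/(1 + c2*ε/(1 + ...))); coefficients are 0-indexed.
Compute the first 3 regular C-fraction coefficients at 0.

The regular C-fraction coefficients are [-55/18, 21/110, 7383/12320].

Taylor coefficients (expand at 0): a_0 = -55/18, a_1 = 7/12, a_2 = -59/128.
c0 = a_0 = -55/18. Peel one level at a time: if S = 1 + c*ε/S' with S'(0) = 1, then c is the ε-coefficient of S and S' = c*ε/(S - 1).
S_1 = c0/f = 1 + (21/110)*ε + (-22149/193600)*ε^2 + ...; c1 = 21/110.
S_2 = c1*ε/(S_1 - 1) = 1 + (7383/12320)*ε + ...; c2 = 7383/12320.


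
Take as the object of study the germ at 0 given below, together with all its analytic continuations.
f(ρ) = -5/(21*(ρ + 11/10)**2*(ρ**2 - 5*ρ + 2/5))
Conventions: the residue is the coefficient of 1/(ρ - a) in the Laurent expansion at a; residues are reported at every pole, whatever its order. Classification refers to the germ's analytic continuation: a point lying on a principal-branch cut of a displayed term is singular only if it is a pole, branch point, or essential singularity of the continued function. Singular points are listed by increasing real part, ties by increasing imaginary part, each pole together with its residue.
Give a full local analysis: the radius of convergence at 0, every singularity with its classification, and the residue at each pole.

Radius of convergence at 0: 5/2 - (3/10)*sqrt(65).
At -11/10: a pole of order 2; residue -40000/1179549.
At 5/2 - (3/10)*sqrt(65): a pole of order 1; residue 20000/1179549 + (104500/46002411)*sqrt(65).
At 5/2 + (3/10)*sqrt(65): a pole of order 1; residue 20000/1179549 - (104500/46002411)*sqrt(65).


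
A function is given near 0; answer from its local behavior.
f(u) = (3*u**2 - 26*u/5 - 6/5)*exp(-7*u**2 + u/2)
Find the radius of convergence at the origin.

The factor exp(-7*u**2 + u/2) is entire and contributes no finite singular point.
The polynomial part has no poles.
No finite singular points: the Taylor series at 0 converges everywhere.

The radius of convergence is infinite.


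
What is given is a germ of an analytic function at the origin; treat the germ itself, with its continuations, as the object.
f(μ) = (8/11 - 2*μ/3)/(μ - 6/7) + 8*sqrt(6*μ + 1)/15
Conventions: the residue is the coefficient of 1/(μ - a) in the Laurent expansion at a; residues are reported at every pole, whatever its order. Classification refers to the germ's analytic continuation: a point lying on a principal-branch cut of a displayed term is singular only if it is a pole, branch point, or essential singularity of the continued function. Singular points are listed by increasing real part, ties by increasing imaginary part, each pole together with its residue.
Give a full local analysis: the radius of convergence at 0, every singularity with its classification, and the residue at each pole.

Denominator factor (μ - 6/7): pole of order 1 at 6/7, modulus 6/7.
Branch term (8/15)*sqrt(1 - μ/(-1/6)): its argument vanishes at μ = -1/6, a square-root branch point, modulus 1/6.
The radius of convergence is the smallest modulus among the singular points: 1/6.
The branch term is analytic at 6/7 and contributes nothing to the residue; only the rational part matters.
At the order-1 pole 6/7 set g(μ) = (μ - (6/7))*(rational part) = 8/11 - 2*μ/3.
Simple pole: residue = g(a) at a = 6/7, which is 12/77.
List the singular points by increasing real part (a conjugate pair: the negative imaginary part first).

Radius of convergence at 0: 1/6.
At -1/6: an algebraic (square-root) branch point.
At 6/7: a pole of order 1; residue 12/77.


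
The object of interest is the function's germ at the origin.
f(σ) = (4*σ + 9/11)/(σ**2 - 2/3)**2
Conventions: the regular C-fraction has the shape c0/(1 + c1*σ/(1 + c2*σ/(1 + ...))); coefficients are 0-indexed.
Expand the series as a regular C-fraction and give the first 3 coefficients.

Taylor coefficients (expand at 0): a_0 = 81/44, a_1 = 9, a_2 = 243/44.
c0 = a_0 = 81/44. Peel one level at a time: if S = 1 + c*σ/S' with S'(0) = 1, then c is the σ-coefficient of S and S' = c*σ/(S - 1).
S_1 = c0/f = 1 + (-44/9)*σ + (1693/81)*σ^2 + ...; c1 = -44/9.
S_2 = c1*σ/(S_1 - 1) = 1 + (1693/396)*σ + ...; c2 = 1693/396.

The regular C-fraction coefficients are [81/44, -44/9, 1693/396].


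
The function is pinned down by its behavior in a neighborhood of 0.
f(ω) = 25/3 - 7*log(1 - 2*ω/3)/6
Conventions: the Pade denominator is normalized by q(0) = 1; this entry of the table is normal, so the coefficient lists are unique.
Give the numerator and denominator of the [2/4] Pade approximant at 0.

Taylor coefficients needed (expand at 0): a_0 = 25/3, a_1 = 7/9, a_2 = 7/27, a_3 = 28/243, a_4 = 14/243, a_5 = 112/3645, a_6 = 112/6561.
Write the denominator as Q(ω) = 1 + q1*ω + q2*ω^2 + q3*ω^3 + q4*ω^4. Requiring Q*f - P = O(ω^7) with deg P <= 2 kills the coefficients of ω^3..ω^6 in Q*f:
  ω^3: a_3 + q1*a_2 + q2*a_1 + q3*a_0 = 0, i.e. 28/243 + (7/27)*q1 + (7/9)*q2 + (25/3)*q3 = 0.
  ω^4: a_4 + q1*a_3 + q2*a_2 + q3*a_1 + q4*a_0 = 0, i.e. 14/243 + (28/243)*q1 + (7/27)*q2 + (7/9)*q3 + (25/3)*q4 = 0.
  ω^5: a_5 + q1*a_4 + q2*a_3 + q3*a_2 + q4*a_1 = 0, i.e. 112/3645 + (14/243)*q1 + (28/243)*q2 + (7/27)*q3 + (7/9)*q4 = 0.
  ω^6: a_6 + q1*a_5 + q2*a_4 + q3*a_3 + q4*a_2 = 0, i.e. 112/6561 + (112/3645)*q1 + (14/243)*q2 + (28/243)*q3 + (7/27)*q4 = 0.
Solving this linear system: q1 = -29662/31779, q2 = 20138/95337, q3 = -1288/286011, q4 = -2044/12870495.
The numerator is Q*f truncated at degree 2: P0 = a_0 = 25/3; P1 = a_1 + q1*a_0 = -667399/95337; P2 = a_2 + q1*a_1 + q2*a_0 = 369967/286011.

The Pade approximant has numerator coefficients [25/3, -667399/95337, 369967/286011]; denominator coefficients [1, -29662/31779, 20138/95337, -1288/286011, -2044/12870495].


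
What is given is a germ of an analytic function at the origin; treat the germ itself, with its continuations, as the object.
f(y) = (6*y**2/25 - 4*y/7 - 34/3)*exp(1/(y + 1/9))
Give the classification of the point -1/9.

The point is an essential singularity.

The exponent 1/(y - (-1/9)) has a pole at -1/9, so exp(1/(y - (-1/9))) takes every nonzero value near it: an essential singularity (not a pole of any order).


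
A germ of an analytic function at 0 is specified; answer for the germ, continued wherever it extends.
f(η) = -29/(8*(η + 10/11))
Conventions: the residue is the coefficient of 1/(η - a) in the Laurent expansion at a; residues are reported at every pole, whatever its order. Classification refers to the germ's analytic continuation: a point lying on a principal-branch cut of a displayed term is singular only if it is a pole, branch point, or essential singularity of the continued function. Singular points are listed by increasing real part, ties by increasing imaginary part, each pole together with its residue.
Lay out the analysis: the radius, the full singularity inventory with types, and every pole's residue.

Radius of convergence at 0: 10/11.
At -10/11: a pole of order 1; residue -29/8.

Denominator factor (η + 10/11): pole of order 1 at -10/11, modulus 10/11.
The radius of convergence is the smallest modulus among the singular points: 10/11.
At the order-1 pole -10/11 set g(η) = (η - (-10/11))*f(η) = -29/8.
Simple pole: residue = g(a) at a = -10/11, which is -29/8.


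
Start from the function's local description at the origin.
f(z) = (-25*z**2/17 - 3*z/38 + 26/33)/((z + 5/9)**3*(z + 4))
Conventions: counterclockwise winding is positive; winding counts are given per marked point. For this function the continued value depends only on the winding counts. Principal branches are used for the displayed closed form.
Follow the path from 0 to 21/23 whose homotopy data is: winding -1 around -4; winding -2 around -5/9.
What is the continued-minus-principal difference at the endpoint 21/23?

Continued minus principal equals 0.

The function is rational, hence single-valued: continuing it around any pole returns the same value, so the difference is 0.


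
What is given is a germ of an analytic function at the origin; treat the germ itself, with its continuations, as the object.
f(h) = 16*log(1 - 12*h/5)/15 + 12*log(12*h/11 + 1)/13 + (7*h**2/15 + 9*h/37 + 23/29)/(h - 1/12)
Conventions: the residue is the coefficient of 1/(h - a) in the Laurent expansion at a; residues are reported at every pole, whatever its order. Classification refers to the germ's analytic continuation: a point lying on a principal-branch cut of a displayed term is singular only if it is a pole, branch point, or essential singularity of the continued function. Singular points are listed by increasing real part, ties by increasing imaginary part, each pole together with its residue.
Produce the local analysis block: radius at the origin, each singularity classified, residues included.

Radius of convergence at 0: 1/12.
At -11/12: a logarithmic branch point.
At 1/12: a pole of order 1; residue 1892651/2317680.
At 5/12: a logarithmic branch point.

Denominator factor (h - 1/12): pole of order 1 at 1/12, modulus 1/12.
Branch term (12/13)*log(1 - h/(-11/12)): its argument vanishes at h = -11/12, a logarithmic branch point, modulus 11/12.
Branch term (16/15)*log(1 - h/(5/12)): its argument vanishes at h = 5/12, a logarithmic branch point, modulus 5/12.
The radius of convergence is the smallest modulus among the singular points: 1/12.
The branch terms are analytic at 1/12 and contribute nothing to the residue; only the rational part matters.
At the order-1 pole 1/12 set g(h) = (h - (1/12))*(rational part) = 7*h**2/15 + 9*h/37 + 23/29.
Simple pole: residue = g(a) at a = 1/12, which is 1892651/2317680.
List the singular points by increasing real part (a conjugate pair: the negative imaginary part first).


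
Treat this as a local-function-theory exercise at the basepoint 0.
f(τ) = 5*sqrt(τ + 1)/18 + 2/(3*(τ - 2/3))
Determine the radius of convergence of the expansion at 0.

The radius of convergence is 2/3.

Denominator factor (τ - 2/3): pole of order 1 at 2/3, modulus 2/3.
Branch term (5/18)*sqrt(1 - τ/(-1)): its argument vanishes at τ = -1, a square-root branch point, modulus 1.
The radius of convergence is the smallest modulus among the singular points: 2/3.


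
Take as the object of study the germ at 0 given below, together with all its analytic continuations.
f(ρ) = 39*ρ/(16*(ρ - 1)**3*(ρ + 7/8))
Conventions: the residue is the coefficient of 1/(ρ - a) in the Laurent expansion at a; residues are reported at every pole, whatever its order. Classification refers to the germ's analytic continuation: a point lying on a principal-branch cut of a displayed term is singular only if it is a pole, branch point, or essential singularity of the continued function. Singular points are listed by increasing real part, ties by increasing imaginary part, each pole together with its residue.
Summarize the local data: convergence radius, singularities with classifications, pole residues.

Radius of convergence at 0: 7/8.
At -7/8: a pole of order 1; residue 364/1125.
At 1: a pole of order 3; residue -364/1125.

Denominator factor (ρ - 1)^3: pole of order 3 at 1, modulus 1.
Denominator factor (ρ + 7/8): pole of order 1 at -7/8, modulus 7/8.
The radius of convergence is the smallest modulus among the singular points: 7/8.
At the order-1 pole -7/8 set g(ρ) = (ρ - (-7/8))*f(ρ) = 39*ρ/(16*(ρ - 1)**3).
Simple pole: residue = g(a) at a = -7/8, which is 364/1125.
At the order-3 pole 1 set g(ρ) = (ρ - (1))^3*f(ρ) = 39*ρ/(16*(ρ + 7/8)).
Order-3 pole: residue = g''(a)/2; g''(1) = -728/1125, so the residue is -364/1125.
List the singular points by increasing real part (a conjugate pair: the negative imaginary part first).


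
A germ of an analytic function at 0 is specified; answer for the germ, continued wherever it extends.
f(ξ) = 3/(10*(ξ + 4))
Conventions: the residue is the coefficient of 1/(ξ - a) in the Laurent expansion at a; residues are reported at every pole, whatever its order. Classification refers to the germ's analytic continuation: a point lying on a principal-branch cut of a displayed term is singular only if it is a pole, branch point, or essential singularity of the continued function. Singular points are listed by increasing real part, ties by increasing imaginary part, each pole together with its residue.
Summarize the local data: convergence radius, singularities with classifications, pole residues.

Radius of convergence at 0: 4.
At -4: a pole of order 1; residue 3/10.

Denominator factor (ξ + 4): pole of order 1 at -4, modulus 4.
The radius of convergence is the smallest modulus among the singular points: 4.
At the order-1 pole -4 set g(ξ) = (ξ - (-4))*f(ξ) = 3/10.
Simple pole: residue = g(a) at a = -4, which is 3/10.


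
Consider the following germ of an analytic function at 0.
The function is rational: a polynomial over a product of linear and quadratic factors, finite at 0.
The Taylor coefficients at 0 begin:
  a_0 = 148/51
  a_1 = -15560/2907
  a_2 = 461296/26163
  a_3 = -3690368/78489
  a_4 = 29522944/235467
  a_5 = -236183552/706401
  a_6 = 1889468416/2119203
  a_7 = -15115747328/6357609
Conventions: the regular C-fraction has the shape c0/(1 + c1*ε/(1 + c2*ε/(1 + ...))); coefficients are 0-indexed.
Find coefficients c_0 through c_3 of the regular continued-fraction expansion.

Taylor coefficients (read off): a_0 = 148/51, a_1 = -15560/2907, a_2 = 461296/26163, a_3 = -3690368/78489.
c0 = a_0 = 148/51. Peel one level at a time: if S = 1 + c*ε/S' with S'(0) = 1, then c is the ε-coefficient of S and S' = c*ε/(S - 1).
S_1 = c0/f = 1 + (3890/2109)*ε + (-35676472/13343643)*ε^2 + ...; c1 = 3890/2109.
S_2 = c1*ε/(S_1 - 1) = 1 + (17838236/12306015)*ε + (633244084/306425025)*ε^2 + ...; c2 = 17838236/12306015.
S_3 = c2*ε/(S_2 - 1) = 1 + (-385095667/270119655)*ε + ...; c3 = -385095667/270119655.

The regular C-fraction coefficients are [148/51, 3890/2109, 17838236/12306015, -385095667/270119655].


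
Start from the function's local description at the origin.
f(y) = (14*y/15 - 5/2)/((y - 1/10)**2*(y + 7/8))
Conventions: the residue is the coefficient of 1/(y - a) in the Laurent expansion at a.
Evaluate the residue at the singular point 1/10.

At the order-2 pole 1/10 set g(y) = (y - (1/10))^2*f(y) = (14*y/15 - 5/2)/(y + 7/8).
Order-2 pole: residue = g'(a); g'(1/10) = 15920/4563, so the residue is 15920/4563.

The residue is 15920/4563.


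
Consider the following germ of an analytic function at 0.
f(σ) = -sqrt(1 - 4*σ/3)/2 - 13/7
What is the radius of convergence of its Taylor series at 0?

The radius of convergence is 3/4.

Branch term (-1/2)*sqrt(1 - σ/(3/4)): its argument vanishes at σ = 3/4, a square-root branch point, modulus 3/4.
The radius of convergence is the smallest modulus among the singular points: 3/4.


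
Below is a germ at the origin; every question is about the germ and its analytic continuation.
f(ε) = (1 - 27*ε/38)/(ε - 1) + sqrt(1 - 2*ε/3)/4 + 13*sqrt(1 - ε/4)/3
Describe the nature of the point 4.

The point is an algebraic (square-root) branch point.

The term (13/3)*sqrt(1 - ε/(4)) has argument 1 - 4/(4) = 0 at 4: a square-root (algebraic, two-sheeted) branch point; the remaining terms are analytic or single-valued there.


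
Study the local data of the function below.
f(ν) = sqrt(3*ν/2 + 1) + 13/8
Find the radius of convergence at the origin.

The radius of convergence is 2/3.

Branch term (1)*sqrt(1 - ν/(-2/3)): its argument vanishes at ν = -2/3, a square-root branch point, modulus 2/3.
The radius of convergence is the smallest modulus among the singular points: 2/3.


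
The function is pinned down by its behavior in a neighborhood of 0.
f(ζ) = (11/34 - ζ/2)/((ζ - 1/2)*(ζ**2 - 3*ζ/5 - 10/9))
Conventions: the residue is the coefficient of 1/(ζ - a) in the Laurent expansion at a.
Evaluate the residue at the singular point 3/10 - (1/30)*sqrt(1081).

The factor ζ**2 - 3*ζ/5 - 10/9 splits as (ζ - a)(ζ - a') with a = 3/10 - (1/30)*sqrt(1081), a' = 3/10 + (1/30)*sqrt(1081). At the order-1 pole a set g(ζ) = (ζ - a)*f(ζ) = [(11/34 - ζ/2)/(ζ - 1/2)] / (ζ - a').
Simple pole: residue = g(a) at a = 3/10 - (1/30)*sqrt(1081), which is 225/7106 + (51945/7681586)*sqrt(1081).

The residue is 225/7106 + (51945/7681586)*sqrt(1081).


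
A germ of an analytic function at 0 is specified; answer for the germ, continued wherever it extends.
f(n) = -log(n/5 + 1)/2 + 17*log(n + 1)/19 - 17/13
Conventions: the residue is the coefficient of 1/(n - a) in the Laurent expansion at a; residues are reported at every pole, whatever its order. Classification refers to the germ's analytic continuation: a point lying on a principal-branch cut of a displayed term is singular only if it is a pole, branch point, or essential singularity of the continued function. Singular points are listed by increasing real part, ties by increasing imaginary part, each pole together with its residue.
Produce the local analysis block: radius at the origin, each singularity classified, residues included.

Branch term (-1/2)*log(1 - n/(-5)): its argument vanishes at n = -5, a logarithmic branch point, modulus 5.
Branch term (17/19)*log(1 - n/(-1)): its argument vanishes at n = -1, a logarithmic branch point, modulus 1.
The radius of convergence is the smallest modulus among the singular points: 1.
List the singular points by increasing real part (a conjugate pair: the negative imaginary part first).

Radius of convergence at 0: 1.
At -5: a logarithmic branch point.
At -1: a logarithmic branch point.


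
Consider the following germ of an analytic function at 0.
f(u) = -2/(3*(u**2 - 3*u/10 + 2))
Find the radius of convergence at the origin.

Denominator factor (u**2 - 3*u/10 + 2): discriminant -791/100, complex-conjugate roots (3/20) + ((1/20)*sqrt(791))*i and (3/20) - ((1/20)*sqrt(791))*i; poles of order 1, moduli sqrt(2) and sqrt(2).
The radius of convergence is the smallest modulus among the singular points: sqrt(2).

The radius of convergence is sqrt(2).


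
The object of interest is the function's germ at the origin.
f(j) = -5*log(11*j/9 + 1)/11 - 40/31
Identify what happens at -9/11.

The term (-5/11)*log(1 - j/(-9/11)) has argument 1 - -9/11/(-9/11) = 0 at -9/11: a logarithmic (infinitely-sheeted) branch point; the remaining terms are analytic or single-valued there.

The point is a logarithmic branch point.


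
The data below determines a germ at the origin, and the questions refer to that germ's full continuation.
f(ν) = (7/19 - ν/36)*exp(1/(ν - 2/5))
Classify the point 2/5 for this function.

The point is an essential singularity.

The exponent 1/(ν - (2/5)) has a pole at 2/5, so exp(1/(ν - (2/5))) takes every nonzero value near it: an essential singularity (not a pole of any order).


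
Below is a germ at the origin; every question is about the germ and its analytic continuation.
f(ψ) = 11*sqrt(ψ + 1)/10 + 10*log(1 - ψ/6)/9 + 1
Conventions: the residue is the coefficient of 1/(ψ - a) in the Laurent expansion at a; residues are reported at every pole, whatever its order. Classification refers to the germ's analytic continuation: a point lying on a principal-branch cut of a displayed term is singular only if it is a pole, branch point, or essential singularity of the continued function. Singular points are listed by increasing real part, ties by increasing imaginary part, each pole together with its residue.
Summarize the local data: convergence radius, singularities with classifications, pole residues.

Radius of convergence at 0: 1.
At -1: an algebraic (square-root) branch point.
At 6: a logarithmic branch point.

Branch term (10/9)*log(1 - ψ/(6)): its argument vanishes at ψ = 6, a logarithmic branch point, modulus 6.
Branch term (11/10)*sqrt(1 - ψ/(-1)): its argument vanishes at ψ = -1, a square-root branch point, modulus 1.
The radius of convergence is the smallest modulus among the singular points: 1.
List the singular points by increasing real part (a conjugate pair: the negative imaginary part first).


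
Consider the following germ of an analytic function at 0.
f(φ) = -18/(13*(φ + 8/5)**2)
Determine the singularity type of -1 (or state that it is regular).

Denominator factors: φ + 8/5 = 3/5 at φ = -1 — none vanishes.
So the germ continues analytically to -1.

The point is a regular point.


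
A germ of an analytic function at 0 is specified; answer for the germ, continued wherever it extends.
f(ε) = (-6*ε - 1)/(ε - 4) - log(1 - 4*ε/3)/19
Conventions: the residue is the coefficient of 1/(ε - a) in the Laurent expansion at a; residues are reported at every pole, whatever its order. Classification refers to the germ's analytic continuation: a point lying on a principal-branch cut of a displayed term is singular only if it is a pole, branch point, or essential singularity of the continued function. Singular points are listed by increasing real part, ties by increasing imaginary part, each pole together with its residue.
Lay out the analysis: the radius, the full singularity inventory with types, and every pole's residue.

Denominator factor (ε - 4): pole of order 1 at 4, modulus 4.
Branch term (-1/19)*log(1 - ε/(3/4)): its argument vanishes at ε = 3/4, a logarithmic branch point, modulus 3/4.
The radius of convergence is the smallest modulus among the singular points: 3/4.
The branch term is analytic at 4 and contributes nothing to the residue; only the rational part matters.
At the order-1 pole 4 set g(ε) = (ε - (4))*(rational part) = -6*ε - 1.
Simple pole: residue = g(a) at a = 4, which is -25.
List the singular points by increasing real part (a conjugate pair: the negative imaginary part first).

Radius of convergence at 0: 3/4.
At 3/4: a logarithmic branch point.
At 4: a pole of order 1; residue -25.
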